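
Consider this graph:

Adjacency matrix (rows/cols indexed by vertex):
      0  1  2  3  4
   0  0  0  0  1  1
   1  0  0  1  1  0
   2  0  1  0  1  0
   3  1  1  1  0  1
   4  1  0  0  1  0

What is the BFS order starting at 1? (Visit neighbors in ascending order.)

BFS from vertex 1 (neighbors processed in ascending order):
Visit order: 1, 2, 3, 0, 4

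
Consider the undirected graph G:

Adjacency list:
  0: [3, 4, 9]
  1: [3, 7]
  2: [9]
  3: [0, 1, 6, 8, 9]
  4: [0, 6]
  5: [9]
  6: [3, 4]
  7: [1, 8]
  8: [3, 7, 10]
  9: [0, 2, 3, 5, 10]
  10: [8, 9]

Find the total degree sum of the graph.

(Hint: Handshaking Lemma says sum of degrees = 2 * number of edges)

Count edges: 14 edges.
By Handshaking Lemma: sum of degrees = 2 * 14 = 28.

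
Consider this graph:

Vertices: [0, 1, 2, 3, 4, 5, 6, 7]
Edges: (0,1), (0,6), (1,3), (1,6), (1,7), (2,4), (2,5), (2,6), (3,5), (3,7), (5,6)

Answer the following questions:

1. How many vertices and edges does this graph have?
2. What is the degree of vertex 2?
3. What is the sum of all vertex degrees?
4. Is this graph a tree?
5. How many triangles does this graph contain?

Count: 8 vertices, 11 edges.
Vertex 2 has neighbors [4, 5, 6], degree = 3.
Handshaking lemma: 2 * 11 = 22.
A tree on 8 vertices has 7 edges. This graph has 11 edges (4 extra). Not a tree.
Number of triangles = 3.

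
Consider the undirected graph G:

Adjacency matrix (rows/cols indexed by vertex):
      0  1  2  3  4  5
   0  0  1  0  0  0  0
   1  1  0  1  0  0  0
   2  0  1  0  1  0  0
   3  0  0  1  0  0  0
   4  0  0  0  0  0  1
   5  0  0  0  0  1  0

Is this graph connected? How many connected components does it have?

Checking connectivity: the graph has 2 connected component(s).
Components: [[0, 1, 2, 3], [4, 5]]. The graph is NOT connected.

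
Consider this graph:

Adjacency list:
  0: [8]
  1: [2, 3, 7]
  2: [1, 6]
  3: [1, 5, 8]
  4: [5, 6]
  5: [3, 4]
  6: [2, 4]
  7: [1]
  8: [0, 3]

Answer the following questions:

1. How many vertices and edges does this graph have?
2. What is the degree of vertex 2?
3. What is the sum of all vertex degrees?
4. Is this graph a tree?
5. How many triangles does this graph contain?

Count: 9 vertices, 9 edges.
Vertex 2 has neighbors [1, 6], degree = 2.
Handshaking lemma: 2 * 9 = 18.
A tree on 9 vertices has 8 edges. This graph has 9 edges (1 extra). Not a tree.
Number of triangles = 0.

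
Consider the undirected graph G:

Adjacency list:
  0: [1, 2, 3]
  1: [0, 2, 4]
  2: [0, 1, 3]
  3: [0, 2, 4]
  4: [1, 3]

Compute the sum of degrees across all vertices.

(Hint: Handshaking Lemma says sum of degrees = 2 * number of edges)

Count edges: 7 edges.
By Handshaking Lemma: sum of degrees = 2 * 7 = 14.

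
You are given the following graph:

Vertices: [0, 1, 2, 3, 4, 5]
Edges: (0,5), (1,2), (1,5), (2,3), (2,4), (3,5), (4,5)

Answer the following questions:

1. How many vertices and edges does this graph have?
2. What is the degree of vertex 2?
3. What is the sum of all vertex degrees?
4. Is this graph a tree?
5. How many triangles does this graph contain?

Count: 6 vertices, 7 edges.
Vertex 2 has neighbors [1, 3, 4], degree = 3.
Handshaking lemma: 2 * 7 = 14.
A tree on 6 vertices has 5 edges. This graph has 7 edges (2 extra). Not a tree.
Number of triangles = 0.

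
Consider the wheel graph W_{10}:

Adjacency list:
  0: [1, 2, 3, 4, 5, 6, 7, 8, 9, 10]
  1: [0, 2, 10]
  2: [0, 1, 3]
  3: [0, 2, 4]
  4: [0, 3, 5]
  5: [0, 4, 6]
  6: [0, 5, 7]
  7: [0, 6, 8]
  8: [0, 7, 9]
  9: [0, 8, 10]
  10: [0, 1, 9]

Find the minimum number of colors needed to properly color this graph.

W_{10} = C_{10} plus a hub adjacent to every cycle vertex.
The outer cycle needs 2 colors (even cycle); the hub is adjacent to all of them so needs a fresh color.
Chromatic number = 2 + 1 = 3.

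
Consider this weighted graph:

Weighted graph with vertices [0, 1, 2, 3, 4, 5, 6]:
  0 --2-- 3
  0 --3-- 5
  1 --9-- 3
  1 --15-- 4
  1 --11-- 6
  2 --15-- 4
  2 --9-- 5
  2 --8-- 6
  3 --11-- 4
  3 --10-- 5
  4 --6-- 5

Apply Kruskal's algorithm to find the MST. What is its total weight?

Applying Kruskal's algorithm (sort edges by weight, add if no cycle):
  Add (0,3) w=2
  Add (0,5) w=3
  Add (4,5) w=6
  Add (2,6) w=8
  Add (1,3) w=9
  Add (2,5) w=9
  Skip (3,5) w=10 (creates cycle)
  Skip (1,6) w=11 (creates cycle)
  Skip (3,4) w=11 (creates cycle)
  Skip (1,4) w=15 (creates cycle)
  Skip (2,4) w=15 (creates cycle)
MST weight = 37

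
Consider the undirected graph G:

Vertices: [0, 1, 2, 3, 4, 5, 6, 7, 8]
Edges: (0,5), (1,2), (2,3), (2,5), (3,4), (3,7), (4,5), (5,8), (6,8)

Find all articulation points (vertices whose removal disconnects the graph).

An articulation point is a vertex whose removal disconnects the graph.
Articulation points: [2, 3, 5, 8]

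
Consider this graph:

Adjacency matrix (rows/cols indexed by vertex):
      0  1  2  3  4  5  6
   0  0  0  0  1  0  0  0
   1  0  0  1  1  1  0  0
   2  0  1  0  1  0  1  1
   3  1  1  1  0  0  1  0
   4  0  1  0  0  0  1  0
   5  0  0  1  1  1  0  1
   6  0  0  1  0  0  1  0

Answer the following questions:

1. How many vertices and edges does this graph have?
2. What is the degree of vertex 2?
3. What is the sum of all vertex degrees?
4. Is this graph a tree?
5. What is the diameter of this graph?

Count: 7 vertices, 10 edges.
Vertex 2 has neighbors [1, 3, 5, 6], degree = 4.
Handshaking lemma: 2 * 10 = 20.
A tree on 7 vertices has 6 edges. This graph has 10 edges (4 extra). Not a tree.
Diameter (longest shortest path) = 3.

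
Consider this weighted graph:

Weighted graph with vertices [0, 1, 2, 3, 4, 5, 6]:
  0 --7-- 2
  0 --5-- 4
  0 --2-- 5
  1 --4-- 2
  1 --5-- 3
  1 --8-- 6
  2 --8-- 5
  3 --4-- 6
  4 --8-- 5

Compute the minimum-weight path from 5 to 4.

Using Dijkstra's algorithm from vertex 5:
Shortest path: 5 -> 0 -> 4
Total weight: 2 + 5 = 7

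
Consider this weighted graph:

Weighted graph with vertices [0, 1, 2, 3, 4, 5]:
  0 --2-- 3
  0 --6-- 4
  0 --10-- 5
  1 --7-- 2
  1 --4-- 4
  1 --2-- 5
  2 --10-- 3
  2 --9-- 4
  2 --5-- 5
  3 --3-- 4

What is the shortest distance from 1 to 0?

Using Dijkstra's algorithm from vertex 1:
Shortest path: 1 -> 4 -> 3 -> 0
Total weight: 4 + 3 + 2 = 9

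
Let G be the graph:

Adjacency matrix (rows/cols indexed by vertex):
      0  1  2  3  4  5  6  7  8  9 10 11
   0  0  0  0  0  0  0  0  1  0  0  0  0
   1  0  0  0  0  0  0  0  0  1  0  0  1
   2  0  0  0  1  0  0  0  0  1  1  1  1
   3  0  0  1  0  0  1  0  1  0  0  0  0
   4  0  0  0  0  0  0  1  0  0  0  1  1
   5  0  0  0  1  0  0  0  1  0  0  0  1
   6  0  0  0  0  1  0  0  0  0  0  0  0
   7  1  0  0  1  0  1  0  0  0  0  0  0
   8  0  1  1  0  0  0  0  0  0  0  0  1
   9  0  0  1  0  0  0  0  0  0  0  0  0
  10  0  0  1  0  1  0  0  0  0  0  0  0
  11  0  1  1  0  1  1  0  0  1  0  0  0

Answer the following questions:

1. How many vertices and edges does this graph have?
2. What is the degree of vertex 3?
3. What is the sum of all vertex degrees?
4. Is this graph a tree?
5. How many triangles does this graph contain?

Count: 12 vertices, 16 edges.
Vertex 3 has neighbors [2, 5, 7], degree = 3.
Handshaking lemma: 2 * 16 = 32.
A tree on 12 vertices has 11 edges. This graph has 16 edges (5 extra). Not a tree.
Number of triangles = 3.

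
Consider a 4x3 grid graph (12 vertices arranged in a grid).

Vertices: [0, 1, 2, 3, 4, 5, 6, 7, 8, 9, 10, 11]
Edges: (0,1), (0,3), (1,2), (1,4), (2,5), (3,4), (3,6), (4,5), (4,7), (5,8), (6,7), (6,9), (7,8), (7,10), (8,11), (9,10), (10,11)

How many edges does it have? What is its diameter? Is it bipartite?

A 4x3 grid has 9 vertical edges and 8 horizontal edges.
Total edges = 9 + 8 = 17.
Diameter = (4-1) + (3-1) = 5 (corner to opposite corner).
Grid graphs are bipartite (checkerboard coloring).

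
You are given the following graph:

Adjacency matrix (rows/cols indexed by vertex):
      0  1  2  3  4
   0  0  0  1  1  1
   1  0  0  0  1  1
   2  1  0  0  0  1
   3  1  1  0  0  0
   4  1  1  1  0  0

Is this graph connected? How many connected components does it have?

Checking connectivity: the graph has 1 connected component(s).
All vertices are reachable from each other. The graph IS connected.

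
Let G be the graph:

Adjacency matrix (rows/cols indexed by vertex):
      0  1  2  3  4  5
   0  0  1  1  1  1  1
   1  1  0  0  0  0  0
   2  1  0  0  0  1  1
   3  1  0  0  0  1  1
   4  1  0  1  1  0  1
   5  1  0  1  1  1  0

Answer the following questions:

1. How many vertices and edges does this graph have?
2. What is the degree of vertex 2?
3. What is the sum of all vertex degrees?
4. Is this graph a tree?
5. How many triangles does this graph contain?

Count: 6 vertices, 10 edges.
Vertex 2 has neighbors [0, 4, 5], degree = 3.
Handshaking lemma: 2 * 10 = 20.
A tree on 6 vertices has 5 edges. This graph has 10 edges (5 extra). Not a tree.
Number of triangles = 7.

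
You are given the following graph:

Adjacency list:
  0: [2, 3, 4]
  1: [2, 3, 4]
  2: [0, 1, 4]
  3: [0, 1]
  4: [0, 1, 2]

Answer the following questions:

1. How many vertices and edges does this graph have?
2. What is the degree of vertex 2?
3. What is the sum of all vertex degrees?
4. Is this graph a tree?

Count: 5 vertices, 7 edges.
Vertex 2 has neighbors [0, 1, 4], degree = 3.
Handshaking lemma: 2 * 7 = 14.
A tree on 5 vertices has 4 edges. This graph has 7 edges (3 extra). Not a tree.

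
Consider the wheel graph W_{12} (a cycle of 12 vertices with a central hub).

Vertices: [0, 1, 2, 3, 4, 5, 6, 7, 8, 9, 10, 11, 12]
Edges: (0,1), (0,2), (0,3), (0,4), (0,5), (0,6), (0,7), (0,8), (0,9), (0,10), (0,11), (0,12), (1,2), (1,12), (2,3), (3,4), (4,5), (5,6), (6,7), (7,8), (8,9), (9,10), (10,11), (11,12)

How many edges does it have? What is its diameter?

Wheel graph W_{12}: 12 cycle edges + 12 spoke edges = 24 edges.
The hub is distance 1 from all cycle vertices. Max distance between cycle vertices through hub is 2.
Diameter = 2.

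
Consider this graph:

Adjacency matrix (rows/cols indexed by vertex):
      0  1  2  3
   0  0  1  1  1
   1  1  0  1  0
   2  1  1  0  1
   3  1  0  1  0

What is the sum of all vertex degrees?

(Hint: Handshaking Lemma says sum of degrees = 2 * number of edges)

Count edges: 5 edges.
By Handshaking Lemma: sum of degrees = 2 * 5 = 10.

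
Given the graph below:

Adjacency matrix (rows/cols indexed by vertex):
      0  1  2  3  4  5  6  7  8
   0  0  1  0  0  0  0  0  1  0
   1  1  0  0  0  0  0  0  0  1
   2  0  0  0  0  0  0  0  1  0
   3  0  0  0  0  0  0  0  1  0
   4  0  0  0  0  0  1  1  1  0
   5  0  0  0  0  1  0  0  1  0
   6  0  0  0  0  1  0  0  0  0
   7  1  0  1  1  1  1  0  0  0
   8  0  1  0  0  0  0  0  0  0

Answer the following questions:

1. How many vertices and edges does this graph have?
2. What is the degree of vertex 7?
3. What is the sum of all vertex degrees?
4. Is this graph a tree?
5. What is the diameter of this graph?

Count: 9 vertices, 9 edges.
Vertex 7 has neighbors [0, 2, 3, 4, 5], degree = 5.
Handshaking lemma: 2 * 9 = 18.
A tree on 9 vertices has 8 edges. This graph has 9 edges (1 extra). Not a tree.
Diameter (longest shortest path) = 5.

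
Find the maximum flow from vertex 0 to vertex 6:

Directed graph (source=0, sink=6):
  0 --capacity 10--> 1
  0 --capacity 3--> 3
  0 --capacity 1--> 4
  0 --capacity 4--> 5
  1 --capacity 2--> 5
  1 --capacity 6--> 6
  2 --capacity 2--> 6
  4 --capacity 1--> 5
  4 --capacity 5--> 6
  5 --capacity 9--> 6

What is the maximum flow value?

Computing max flow:
  Flow on (0->1): 8/10
  Flow on (0->4): 1/1
  Flow on (0->5): 4/4
  Flow on (1->5): 2/2
  Flow on (1->6): 6/6
  Flow on (4->6): 1/5
  Flow on (5->6): 6/9
Maximum flow = 13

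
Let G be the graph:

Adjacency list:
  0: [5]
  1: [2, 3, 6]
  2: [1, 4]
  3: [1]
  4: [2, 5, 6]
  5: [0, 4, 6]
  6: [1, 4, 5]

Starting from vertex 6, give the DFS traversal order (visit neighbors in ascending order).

DFS from vertex 6 (neighbors processed in ascending order):
Visit order: 6, 1, 2, 4, 5, 0, 3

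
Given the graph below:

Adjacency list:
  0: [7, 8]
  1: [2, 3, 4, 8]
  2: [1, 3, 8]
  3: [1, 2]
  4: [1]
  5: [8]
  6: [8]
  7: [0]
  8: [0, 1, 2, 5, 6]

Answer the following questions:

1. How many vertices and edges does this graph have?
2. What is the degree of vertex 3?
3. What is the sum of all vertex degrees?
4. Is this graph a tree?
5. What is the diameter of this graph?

Count: 9 vertices, 10 edges.
Vertex 3 has neighbors [1, 2], degree = 2.
Handshaking lemma: 2 * 10 = 20.
A tree on 9 vertices has 8 edges. This graph has 10 edges (2 extra). Not a tree.
Diameter (longest shortest path) = 4.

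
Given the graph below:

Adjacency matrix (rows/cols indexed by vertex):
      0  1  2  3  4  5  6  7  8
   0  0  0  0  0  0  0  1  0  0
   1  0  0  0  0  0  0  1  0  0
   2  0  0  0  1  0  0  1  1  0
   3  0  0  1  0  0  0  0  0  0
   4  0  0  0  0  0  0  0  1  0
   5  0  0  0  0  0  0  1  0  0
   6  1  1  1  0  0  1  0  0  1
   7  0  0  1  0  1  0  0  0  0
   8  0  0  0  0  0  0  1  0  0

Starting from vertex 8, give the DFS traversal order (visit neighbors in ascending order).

DFS from vertex 8 (neighbors processed in ascending order):
Visit order: 8, 6, 0, 1, 2, 3, 7, 4, 5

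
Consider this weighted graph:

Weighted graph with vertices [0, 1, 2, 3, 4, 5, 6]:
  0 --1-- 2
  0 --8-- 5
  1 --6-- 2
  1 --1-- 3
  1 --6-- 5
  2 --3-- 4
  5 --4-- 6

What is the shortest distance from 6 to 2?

Using Dijkstra's algorithm from vertex 6:
Shortest path: 6 -> 5 -> 0 -> 2
Total weight: 4 + 8 + 1 = 13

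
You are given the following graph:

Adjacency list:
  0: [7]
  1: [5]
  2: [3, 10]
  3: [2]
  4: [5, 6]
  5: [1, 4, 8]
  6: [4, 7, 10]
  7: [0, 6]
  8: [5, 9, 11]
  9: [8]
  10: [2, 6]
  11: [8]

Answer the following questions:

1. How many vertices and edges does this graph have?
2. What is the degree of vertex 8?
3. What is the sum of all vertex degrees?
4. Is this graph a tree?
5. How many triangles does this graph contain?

Count: 12 vertices, 11 edges.
Vertex 8 has neighbors [5, 9, 11], degree = 3.
Handshaking lemma: 2 * 11 = 22.
A graph is a tree iff it is connected and has exactly n-1 edges. This graph is connected (all 12 vertices in one component) and has 12-1 = 11 edges. It is a tree.
Number of triangles = 0.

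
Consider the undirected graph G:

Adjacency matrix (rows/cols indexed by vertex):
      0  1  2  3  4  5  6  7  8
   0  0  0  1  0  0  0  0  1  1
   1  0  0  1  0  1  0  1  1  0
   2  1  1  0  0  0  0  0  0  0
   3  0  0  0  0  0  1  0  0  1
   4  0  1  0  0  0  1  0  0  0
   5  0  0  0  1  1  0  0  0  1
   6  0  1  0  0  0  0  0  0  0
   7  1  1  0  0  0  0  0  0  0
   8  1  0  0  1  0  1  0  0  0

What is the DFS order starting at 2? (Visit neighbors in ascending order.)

DFS from vertex 2 (neighbors processed in ascending order):
Visit order: 2, 0, 7, 1, 4, 5, 3, 8, 6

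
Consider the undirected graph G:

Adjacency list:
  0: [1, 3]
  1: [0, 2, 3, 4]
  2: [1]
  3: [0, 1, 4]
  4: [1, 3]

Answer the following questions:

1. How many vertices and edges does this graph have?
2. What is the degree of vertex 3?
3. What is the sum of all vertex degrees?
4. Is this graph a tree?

Count: 5 vertices, 6 edges.
Vertex 3 has neighbors [0, 1, 4], degree = 3.
Handshaking lemma: 2 * 6 = 12.
A tree on 5 vertices has 4 edges. This graph has 6 edges (2 extra). Not a tree.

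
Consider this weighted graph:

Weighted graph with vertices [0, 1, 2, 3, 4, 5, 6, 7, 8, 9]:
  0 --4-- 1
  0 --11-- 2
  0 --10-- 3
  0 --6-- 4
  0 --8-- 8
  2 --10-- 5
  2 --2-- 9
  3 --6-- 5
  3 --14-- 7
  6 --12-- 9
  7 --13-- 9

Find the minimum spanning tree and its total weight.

Applying Kruskal's algorithm (sort edges by weight, add if no cycle):
  Add (2,9) w=2
  Add (0,1) w=4
  Add (0,4) w=6
  Add (3,5) w=6
  Add (0,8) w=8
  Add (0,3) w=10
  Add (2,5) w=10
  Skip (0,2) w=11 (creates cycle)
  Add (6,9) w=12
  Add (7,9) w=13
  Skip (3,7) w=14 (creates cycle)
MST weight = 71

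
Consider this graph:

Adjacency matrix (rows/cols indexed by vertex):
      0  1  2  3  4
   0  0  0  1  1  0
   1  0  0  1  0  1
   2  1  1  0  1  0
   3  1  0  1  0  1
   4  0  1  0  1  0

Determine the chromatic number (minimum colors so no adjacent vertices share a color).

The graph has a maximum clique of size 3 (lower bound on chromatic number).
A valid 3-coloring: {0: 2, 1: 1, 2: 0, 3: 1, 4: 0}.
Chromatic number = 3.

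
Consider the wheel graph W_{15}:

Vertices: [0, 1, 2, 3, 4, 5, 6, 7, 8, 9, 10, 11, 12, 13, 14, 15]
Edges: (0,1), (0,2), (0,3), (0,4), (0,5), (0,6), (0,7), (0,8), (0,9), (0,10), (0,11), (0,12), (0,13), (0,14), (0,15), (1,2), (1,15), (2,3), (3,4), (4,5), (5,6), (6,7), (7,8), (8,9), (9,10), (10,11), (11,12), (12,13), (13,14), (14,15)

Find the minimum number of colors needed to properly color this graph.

W_{15} = C_{15} plus a hub adjacent to every cycle vertex.
The outer cycle needs 3 colors (odd cycle); the hub is adjacent to all of them so needs a fresh color.
Chromatic number = 3 + 1 = 4.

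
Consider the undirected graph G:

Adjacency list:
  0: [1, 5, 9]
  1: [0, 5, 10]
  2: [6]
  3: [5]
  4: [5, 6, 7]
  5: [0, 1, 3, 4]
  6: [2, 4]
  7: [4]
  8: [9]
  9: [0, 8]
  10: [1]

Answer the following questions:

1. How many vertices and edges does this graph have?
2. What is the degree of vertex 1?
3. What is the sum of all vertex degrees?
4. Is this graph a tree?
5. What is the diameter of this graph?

Count: 11 vertices, 11 edges.
Vertex 1 has neighbors [0, 5, 10], degree = 3.
Handshaking lemma: 2 * 11 = 22.
A tree on 11 vertices has 10 edges. This graph has 11 edges (1 extra). Not a tree.
Diameter (longest shortest path) = 6.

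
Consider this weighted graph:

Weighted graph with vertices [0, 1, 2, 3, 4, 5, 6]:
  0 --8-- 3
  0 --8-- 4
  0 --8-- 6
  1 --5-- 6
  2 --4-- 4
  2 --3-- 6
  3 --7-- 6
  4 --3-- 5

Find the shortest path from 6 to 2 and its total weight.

Using Dijkstra's algorithm from vertex 6:
Shortest path: 6 -> 2
Total weight: 3 = 3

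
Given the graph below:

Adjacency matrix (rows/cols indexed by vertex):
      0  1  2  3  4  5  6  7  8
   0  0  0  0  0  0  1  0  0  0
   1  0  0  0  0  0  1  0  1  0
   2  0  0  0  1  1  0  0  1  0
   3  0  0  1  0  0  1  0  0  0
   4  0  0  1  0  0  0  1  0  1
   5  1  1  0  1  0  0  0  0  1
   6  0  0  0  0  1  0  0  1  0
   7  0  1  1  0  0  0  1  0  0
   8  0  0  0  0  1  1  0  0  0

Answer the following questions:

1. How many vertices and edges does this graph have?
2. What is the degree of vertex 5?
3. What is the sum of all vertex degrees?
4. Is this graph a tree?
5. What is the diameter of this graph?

Count: 9 vertices, 11 edges.
Vertex 5 has neighbors [0, 1, 3, 8], degree = 4.
Handshaking lemma: 2 * 11 = 22.
A tree on 9 vertices has 8 edges. This graph has 11 edges (3 extra). Not a tree.
Diameter (longest shortest path) = 4.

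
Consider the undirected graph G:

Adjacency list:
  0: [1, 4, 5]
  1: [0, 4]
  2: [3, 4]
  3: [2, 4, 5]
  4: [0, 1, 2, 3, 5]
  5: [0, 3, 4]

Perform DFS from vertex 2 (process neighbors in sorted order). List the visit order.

DFS from vertex 2 (neighbors processed in ascending order):
Visit order: 2, 3, 4, 0, 1, 5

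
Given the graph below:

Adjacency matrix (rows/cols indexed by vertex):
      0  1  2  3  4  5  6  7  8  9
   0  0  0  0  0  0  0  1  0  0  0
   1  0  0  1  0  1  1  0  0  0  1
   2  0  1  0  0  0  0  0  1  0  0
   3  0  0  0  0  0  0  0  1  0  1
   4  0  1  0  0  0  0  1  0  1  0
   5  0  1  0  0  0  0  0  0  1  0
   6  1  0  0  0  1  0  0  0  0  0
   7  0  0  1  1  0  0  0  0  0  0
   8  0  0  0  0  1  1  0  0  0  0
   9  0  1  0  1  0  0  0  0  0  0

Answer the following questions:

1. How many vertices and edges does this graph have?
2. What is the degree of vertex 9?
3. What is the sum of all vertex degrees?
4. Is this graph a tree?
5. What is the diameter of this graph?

Count: 10 vertices, 11 edges.
Vertex 9 has neighbors [1, 3], degree = 2.
Handshaking lemma: 2 * 11 = 22.
A tree on 10 vertices has 9 edges. This graph has 11 edges (2 extra). Not a tree.
Diameter (longest shortest path) = 5.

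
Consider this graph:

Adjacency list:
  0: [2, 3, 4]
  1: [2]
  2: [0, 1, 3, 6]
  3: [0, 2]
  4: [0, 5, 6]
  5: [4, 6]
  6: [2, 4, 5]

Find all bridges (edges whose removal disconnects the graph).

A bridge is an edge whose removal increases the number of connected components.
Bridges found: (1,2)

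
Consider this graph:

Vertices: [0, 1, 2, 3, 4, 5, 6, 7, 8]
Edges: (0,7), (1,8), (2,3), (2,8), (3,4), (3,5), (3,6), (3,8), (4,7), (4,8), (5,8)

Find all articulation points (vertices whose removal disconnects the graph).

An articulation point is a vertex whose removal disconnects the graph.
Articulation points: [3, 4, 7, 8]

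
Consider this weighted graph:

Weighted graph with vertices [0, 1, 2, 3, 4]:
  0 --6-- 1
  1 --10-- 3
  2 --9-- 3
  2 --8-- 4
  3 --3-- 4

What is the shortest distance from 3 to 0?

Using Dijkstra's algorithm from vertex 3:
Shortest path: 3 -> 1 -> 0
Total weight: 10 + 6 = 16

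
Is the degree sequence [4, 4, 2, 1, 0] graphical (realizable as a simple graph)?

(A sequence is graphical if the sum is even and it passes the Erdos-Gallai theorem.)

Sum of degrees = 11. Sum is odd, so the sequence is NOT graphical.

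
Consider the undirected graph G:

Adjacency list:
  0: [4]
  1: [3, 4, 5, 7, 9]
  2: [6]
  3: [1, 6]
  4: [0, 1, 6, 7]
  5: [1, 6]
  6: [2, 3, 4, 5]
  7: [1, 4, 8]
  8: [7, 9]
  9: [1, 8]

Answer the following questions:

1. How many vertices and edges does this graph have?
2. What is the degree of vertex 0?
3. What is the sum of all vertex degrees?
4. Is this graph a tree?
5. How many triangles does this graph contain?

Count: 10 vertices, 13 edges.
Vertex 0 has neighbors [4], degree = 1.
Handshaking lemma: 2 * 13 = 26.
A tree on 10 vertices has 9 edges. This graph has 13 edges (4 extra). Not a tree.
Number of triangles = 1.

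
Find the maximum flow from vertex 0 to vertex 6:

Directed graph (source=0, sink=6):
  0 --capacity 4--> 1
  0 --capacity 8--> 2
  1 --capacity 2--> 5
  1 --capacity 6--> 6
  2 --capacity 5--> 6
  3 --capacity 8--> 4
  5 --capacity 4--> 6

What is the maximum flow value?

Computing max flow:
  Flow on (0->1): 4/4
  Flow on (0->2): 5/8
  Flow on (1->6): 4/6
  Flow on (2->6): 5/5
Maximum flow = 9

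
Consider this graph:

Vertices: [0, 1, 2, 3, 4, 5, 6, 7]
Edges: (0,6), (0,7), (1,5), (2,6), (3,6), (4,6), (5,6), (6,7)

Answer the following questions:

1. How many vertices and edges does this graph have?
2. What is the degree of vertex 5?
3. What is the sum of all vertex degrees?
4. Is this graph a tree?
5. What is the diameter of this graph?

Count: 8 vertices, 8 edges.
Vertex 5 has neighbors [1, 6], degree = 2.
Handshaking lemma: 2 * 8 = 16.
A tree on 8 vertices has 7 edges. This graph has 8 edges (1 extra). Not a tree.
Diameter (longest shortest path) = 3.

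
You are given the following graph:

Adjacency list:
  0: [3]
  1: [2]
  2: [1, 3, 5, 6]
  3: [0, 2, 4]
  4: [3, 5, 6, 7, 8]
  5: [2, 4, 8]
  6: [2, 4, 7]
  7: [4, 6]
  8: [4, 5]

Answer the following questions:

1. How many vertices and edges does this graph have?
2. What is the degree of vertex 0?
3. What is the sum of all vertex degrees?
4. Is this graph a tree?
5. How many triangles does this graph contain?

Count: 9 vertices, 12 edges.
Vertex 0 has neighbors [3], degree = 1.
Handshaking lemma: 2 * 12 = 24.
A tree on 9 vertices has 8 edges. This graph has 12 edges (4 extra). Not a tree.
Number of triangles = 2.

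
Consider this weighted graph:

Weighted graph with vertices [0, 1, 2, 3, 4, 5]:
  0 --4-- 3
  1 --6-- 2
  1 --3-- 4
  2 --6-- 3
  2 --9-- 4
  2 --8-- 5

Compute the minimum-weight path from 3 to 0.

Using Dijkstra's algorithm from vertex 3:
Shortest path: 3 -> 0
Total weight: 4 = 4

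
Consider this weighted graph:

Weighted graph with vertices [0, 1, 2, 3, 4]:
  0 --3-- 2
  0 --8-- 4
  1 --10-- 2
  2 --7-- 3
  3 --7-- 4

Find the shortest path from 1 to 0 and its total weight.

Using Dijkstra's algorithm from vertex 1:
Shortest path: 1 -> 2 -> 0
Total weight: 10 + 3 = 13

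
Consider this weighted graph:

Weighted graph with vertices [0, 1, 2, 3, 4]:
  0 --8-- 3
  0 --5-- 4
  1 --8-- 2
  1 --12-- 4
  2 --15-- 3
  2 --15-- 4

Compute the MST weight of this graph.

Applying Kruskal's algorithm (sort edges by weight, add if no cycle):
  Add (0,4) w=5
  Add (0,3) w=8
  Add (1,2) w=8
  Add (1,4) w=12
  Skip (2,3) w=15 (creates cycle)
  Skip (2,4) w=15 (creates cycle)
MST weight = 33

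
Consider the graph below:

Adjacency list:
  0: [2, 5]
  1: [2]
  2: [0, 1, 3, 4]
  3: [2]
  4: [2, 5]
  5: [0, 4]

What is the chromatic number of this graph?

The graph has a maximum clique of size 2 (lower bound on chromatic number).
A valid 2-coloring: {0: 1, 1: 1, 2: 0, 3: 1, 4: 1, 5: 0}.
Chromatic number = 2.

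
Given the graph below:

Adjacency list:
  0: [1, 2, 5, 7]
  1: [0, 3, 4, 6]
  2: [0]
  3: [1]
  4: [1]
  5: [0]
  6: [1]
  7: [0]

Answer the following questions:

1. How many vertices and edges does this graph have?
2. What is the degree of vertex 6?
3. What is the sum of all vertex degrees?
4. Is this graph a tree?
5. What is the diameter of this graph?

Count: 8 vertices, 7 edges.
Vertex 6 has neighbors [1], degree = 1.
Handshaking lemma: 2 * 7 = 14.
A graph is a tree iff it is connected and has exactly n-1 edges. This graph is connected (all 8 vertices in one component) and has 8-1 = 7 edges. It is a tree.
Diameter (longest shortest path) = 3.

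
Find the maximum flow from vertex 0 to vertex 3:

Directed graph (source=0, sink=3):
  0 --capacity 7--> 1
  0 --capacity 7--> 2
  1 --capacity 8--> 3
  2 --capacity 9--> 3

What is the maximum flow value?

Computing max flow:
  Flow on (0->1): 7/7
  Flow on (0->2): 7/7
  Flow on (1->3): 7/8
  Flow on (2->3): 7/9
Maximum flow = 14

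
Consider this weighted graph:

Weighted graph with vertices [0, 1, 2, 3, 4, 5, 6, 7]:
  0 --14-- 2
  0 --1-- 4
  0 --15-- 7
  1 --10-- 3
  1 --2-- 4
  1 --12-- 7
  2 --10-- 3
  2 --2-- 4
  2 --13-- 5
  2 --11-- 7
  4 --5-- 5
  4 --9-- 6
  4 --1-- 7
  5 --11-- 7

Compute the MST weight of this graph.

Applying Kruskal's algorithm (sort edges by weight, add if no cycle):
  Add (0,4) w=1
  Add (4,7) w=1
  Add (1,4) w=2
  Add (2,4) w=2
  Add (4,5) w=5
  Add (4,6) w=9
  Add (1,3) w=10
  Skip (2,3) w=10 (creates cycle)
  Skip (2,7) w=11 (creates cycle)
  Skip (5,7) w=11 (creates cycle)
  Skip (1,7) w=12 (creates cycle)
  Skip (2,5) w=13 (creates cycle)
  Skip (0,2) w=14 (creates cycle)
  Skip (0,7) w=15 (creates cycle)
MST weight = 30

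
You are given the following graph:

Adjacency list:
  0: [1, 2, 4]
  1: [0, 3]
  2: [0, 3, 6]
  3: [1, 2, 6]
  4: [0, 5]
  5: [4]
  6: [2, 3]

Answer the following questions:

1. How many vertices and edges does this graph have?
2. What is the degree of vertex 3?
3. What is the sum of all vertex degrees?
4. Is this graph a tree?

Count: 7 vertices, 8 edges.
Vertex 3 has neighbors [1, 2, 6], degree = 3.
Handshaking lemma: 2 * 8 = 16.
A tree on 7 vertices has 6 edges. This graph has 8 edges (2 extra). Not a tree.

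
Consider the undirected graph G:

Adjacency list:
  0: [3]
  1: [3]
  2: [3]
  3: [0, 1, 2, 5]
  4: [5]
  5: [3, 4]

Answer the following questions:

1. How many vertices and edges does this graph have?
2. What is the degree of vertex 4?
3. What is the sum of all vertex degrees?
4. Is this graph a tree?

Count: 6 vertices, 5 edges.
Vertex 4 has neighbors [5], degree = 1.
Handshaking lemma: 2 * 5 = 10.
A graph is a tree iff it is connected and has exactly n-1 edges. This graph is connected (all 6 vertices in one component) and has 6-1 = 5 edges. It is a tree.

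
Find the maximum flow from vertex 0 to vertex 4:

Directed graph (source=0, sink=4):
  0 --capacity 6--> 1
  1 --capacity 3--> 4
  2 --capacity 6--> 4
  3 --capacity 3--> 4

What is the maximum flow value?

Computing max flow:
  Flow on (0->1): 3/6
  Flow on (1->4): 3/3
Maximum flow = 3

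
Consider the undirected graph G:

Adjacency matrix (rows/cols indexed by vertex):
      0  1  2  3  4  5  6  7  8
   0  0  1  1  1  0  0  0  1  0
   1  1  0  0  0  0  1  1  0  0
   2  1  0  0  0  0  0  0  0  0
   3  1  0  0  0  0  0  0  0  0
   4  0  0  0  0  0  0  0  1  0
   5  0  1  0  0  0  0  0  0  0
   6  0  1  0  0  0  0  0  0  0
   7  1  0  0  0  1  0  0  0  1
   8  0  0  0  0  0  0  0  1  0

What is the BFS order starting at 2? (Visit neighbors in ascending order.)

BFS from vertex 2 (neighbors processed in ascending order):
Visit order: 2, 0, 1, 3, 7, 5, 6, 4, 8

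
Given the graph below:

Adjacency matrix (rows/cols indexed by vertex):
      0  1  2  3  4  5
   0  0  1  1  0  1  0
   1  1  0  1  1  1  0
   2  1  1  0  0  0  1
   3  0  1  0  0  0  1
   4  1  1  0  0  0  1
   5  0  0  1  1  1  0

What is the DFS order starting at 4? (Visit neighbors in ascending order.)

DFS from vertex 4 (neighbors processed in ascending order):
Visit order: 4, 0, 1, 2, 5, 3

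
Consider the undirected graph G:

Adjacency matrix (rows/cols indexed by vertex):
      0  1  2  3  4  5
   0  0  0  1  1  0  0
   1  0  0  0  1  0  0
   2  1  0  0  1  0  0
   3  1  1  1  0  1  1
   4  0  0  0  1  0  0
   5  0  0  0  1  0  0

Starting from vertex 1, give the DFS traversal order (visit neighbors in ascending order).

DFS from vertex 1 (neighbors processed in ascending order):
Visit order: 1, 3, 0, 2, 4, 5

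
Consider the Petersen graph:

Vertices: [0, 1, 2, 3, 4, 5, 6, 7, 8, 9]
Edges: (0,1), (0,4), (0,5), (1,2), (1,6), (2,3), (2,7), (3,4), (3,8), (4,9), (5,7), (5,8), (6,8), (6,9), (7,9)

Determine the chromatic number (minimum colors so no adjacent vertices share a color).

The Petersen graph contains odd cycles (e.g. the outer 5-cycle), so chi >= 3.
A proper 3-coloring exists (it is a well-known 3-chromatic graph).
Chromatic number = 3.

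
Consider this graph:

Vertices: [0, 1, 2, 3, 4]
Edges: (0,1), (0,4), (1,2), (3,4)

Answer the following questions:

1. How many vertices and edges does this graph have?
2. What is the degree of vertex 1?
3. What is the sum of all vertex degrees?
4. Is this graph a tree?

Count: 5 vertices, 4 edges.
Vertex 1 has neighbors [0, 2], degree = 2.
Handshaking lemma: 2 * 4 = 8.
A graph is a tree iff it is connected and has exactly n-1 edges. This graph is connected (all 5 vertices in one component) and has 5-1 = 4 edges. It is a tree.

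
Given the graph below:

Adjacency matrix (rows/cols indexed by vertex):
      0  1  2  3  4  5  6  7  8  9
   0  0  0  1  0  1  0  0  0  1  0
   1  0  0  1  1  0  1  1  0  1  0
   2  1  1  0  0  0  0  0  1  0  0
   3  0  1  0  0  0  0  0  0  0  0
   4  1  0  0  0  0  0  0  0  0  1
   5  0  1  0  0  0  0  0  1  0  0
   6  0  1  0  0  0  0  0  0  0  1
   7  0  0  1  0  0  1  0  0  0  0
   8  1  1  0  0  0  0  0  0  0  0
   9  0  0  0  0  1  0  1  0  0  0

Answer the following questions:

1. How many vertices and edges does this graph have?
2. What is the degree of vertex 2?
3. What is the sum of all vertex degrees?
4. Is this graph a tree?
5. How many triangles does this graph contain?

Count: 10 vertices, 12 edges.
Vertex 2 has neighbors [0, 1, 7], degree = 3.
Handshaking lemma: 2 * 12 = 24.
A tree on 10 vertices has 9 edges. This graph has 12 edges (3 extra). Not a tree.
Number of triangles = 0.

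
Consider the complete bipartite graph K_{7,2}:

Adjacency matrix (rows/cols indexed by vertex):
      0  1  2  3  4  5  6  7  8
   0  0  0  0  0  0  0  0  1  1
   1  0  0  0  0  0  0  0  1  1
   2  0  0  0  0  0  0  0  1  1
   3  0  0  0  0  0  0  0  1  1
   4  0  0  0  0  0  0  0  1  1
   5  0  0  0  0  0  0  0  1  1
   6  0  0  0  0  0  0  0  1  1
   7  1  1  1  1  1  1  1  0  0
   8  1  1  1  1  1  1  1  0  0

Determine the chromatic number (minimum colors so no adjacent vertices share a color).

K_{7,2} is bipartite: vertices split into two independent sets of size 7 and 2.
Color one set 0, the other 1. No adjacent vertices share a color.
Chromatic number = 2.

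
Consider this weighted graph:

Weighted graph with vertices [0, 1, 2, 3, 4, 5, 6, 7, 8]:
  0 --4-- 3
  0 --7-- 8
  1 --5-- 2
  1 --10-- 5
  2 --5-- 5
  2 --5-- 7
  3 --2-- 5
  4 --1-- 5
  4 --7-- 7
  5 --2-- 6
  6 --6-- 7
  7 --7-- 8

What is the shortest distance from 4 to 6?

Using Dijkstra's algorithm from vertex 4:
Shortest path: 4 -> 5 -> 6
Total weight: 1 + 2 = 3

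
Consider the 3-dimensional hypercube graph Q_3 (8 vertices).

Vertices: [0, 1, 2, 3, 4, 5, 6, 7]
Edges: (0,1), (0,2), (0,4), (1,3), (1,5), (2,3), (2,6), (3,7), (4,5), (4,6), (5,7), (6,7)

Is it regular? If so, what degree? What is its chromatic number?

In Q_3, every vertex has exactly 3 neighbors (flip one of 3 bits), so it is 3-regular.
Q_3 is bipartite (partition by bit-parity), so chromatic number = 2.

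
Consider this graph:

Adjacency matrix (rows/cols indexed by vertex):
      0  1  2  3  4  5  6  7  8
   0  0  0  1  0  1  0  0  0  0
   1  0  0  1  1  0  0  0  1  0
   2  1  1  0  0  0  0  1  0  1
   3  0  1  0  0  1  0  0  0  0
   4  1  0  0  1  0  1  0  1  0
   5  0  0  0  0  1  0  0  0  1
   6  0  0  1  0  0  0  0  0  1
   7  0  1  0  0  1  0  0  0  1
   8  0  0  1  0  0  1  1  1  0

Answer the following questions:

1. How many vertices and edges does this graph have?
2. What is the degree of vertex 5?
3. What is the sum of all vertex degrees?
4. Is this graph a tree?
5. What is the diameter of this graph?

Count: 9 vertices, 13 edges.
Vertex 5 has neighbors [4, 8], degree = 2.
Handshaking lemma: 2 * 13 = 26.
A tree on 9 vertices has 8 edges. This graph has 13 edges (5 extra). Not a tree.
Diameter (longest shortest path) = 3.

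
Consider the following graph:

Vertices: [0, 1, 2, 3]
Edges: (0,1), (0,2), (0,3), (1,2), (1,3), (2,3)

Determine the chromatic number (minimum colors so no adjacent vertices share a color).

The graph has a maximum clique of size 4 (lower bound on chromatic number).
A valid 4-coloring: {0: 0, 1: 1, 2: 2, 3: 3}.
Chromatic number = 4.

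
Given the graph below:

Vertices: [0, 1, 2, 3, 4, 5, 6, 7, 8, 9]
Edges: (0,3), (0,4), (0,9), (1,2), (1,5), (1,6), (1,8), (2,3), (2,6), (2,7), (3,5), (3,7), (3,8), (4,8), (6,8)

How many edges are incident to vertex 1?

Vertex 1 has neighbors [2, 5, 6, 8], so deg(1) = 4.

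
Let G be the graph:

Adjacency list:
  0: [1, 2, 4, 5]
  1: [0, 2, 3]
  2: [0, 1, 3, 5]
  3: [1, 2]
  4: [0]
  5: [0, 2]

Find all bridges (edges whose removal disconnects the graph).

A bridge is an edge whose removal increases the number of connected components.
Bridges found: (0,4)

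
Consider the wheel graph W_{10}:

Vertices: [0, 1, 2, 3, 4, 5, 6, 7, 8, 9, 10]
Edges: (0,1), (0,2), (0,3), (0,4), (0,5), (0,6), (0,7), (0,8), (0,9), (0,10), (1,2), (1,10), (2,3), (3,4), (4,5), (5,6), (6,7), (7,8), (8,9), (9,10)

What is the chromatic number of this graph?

W_{10} = C_{10} plus a hub adjacent to every cycle vertex.
The outer cycle needs 2 colors (even cycle); the hub is adjacent to all of them so needs a fresh color.
Chromatic number = 2 + 1 = 3.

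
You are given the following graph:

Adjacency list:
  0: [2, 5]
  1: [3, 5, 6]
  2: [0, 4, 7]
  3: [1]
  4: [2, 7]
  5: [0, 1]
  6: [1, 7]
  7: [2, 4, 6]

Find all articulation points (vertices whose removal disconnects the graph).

An articulation point is a vertex whose removal disconnects the graph.
Articulation points: [1]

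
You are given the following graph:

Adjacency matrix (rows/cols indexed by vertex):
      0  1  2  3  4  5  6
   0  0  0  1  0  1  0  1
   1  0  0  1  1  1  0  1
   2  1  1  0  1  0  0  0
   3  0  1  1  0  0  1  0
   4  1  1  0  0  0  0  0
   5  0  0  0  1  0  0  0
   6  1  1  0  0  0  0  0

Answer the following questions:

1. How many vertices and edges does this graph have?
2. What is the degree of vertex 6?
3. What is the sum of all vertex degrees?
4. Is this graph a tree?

Count: 7 vertices, 9 edges.
Vertex 6 has neighbors [0, 1], degree = 2.
Handshaking lemma: 2 * 9 = 18.
A tree on 7 vertices has 6 edges. This graph has 9 edges (3 extra). Not a tree.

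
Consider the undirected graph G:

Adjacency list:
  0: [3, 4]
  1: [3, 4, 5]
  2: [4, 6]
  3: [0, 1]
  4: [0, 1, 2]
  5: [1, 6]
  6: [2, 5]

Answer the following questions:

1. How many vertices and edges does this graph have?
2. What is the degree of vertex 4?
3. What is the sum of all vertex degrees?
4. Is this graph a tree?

Count: 7 vertices, 8 edges.
Vertex 4 has neighbors [0, 1, 2], degree = 3.
Handshaking lemma: 2 * 8 = 16.
A tree on 7 vertices has 6 edges. This graph has 8 edges (2 extra). Not a tree.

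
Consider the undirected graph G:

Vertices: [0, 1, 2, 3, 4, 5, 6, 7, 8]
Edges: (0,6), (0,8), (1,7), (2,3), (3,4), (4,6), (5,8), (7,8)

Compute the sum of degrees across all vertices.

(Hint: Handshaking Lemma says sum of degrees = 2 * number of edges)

Count edges: 8 edges.
By Handshaking Lemma: sum of degrees = 2 * 8 = 16.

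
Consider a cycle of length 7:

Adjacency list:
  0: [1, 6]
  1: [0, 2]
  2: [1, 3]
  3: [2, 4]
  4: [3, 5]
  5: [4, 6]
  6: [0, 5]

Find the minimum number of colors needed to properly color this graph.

This is an odd cycle (C_7). Odd cycles are not bipartite (any 2-coloring forces two adjacent vertices to match), and 3 colors suffice.
Chromatic number = 3.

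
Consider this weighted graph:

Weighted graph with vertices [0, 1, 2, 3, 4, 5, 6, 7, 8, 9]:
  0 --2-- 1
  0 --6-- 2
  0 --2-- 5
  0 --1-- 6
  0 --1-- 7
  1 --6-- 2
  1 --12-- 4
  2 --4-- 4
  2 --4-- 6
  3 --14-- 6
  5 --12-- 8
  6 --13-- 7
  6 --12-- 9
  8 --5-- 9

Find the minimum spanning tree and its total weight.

Applying Kruskal's algorithm (sort edges by weight, add if no cycle):
  Add (0,6) w=1
  Add (0,7) w=1
  Add (0,5) w=2
  Add (0,1) w=2
  Add (2,6) w=4
  Add (2,4) w=4
  Add (8,9) w=5
  Skip (0,2) w=6 (creates cycle)
  Skip (1,2) w=6 (creates cycle)
  Skip (1,4) w=12 (creates cycle)
  Add (5,8) w=12
  Skip (6,9) w=12 (creates cycle)
  Skip (6,7) w=13 (creates cycle)
  Add (3,6) w=14
MST weight = 45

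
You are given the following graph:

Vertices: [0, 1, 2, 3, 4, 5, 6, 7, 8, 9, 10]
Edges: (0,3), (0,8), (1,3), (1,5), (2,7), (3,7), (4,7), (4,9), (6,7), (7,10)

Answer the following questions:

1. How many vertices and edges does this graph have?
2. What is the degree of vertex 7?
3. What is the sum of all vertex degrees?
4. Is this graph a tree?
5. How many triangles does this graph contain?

Count: 11 vertices, 10 edges.
Vertex 7 has neighbors [2, 3, 4, 6, 10], degree = 5.
Handshaking lemma: 2 * 10 = 20.
A graph is a tree iff it is connected and has exactly n-1 edges. This graph is connected (all 11 vertices in one component) and has 11-1 = 10 edges. It is a tree.
Number of triangles = 0.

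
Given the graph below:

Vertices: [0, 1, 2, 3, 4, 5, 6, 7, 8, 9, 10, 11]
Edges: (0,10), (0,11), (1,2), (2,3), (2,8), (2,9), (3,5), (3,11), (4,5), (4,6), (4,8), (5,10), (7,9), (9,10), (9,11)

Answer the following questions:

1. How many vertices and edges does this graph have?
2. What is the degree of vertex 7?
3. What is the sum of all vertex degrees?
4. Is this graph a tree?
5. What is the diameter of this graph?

Count: 12 vertices, 15 edges.
Vertex 7 has neighbors [9], degree = 1.
Handshaking lemma: 2 * 15 = 30.
A tree on 12 vertices has 11 edges. This graph has 15 edges (4 extra). Not a tree.
Diameter (longest shortest path) = 5.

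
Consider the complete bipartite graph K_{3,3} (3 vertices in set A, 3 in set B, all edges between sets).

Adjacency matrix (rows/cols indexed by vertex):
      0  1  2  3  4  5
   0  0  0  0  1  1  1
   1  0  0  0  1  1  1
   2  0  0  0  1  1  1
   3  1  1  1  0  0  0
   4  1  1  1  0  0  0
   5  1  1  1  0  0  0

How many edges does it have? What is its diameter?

K_{3,3} has 3 * 3 = 9 edges.
Any vertex reaches any opposite-side vertex in 1 step; same-side vertices reach in 2 steps via any opposite-side vertex.
Diameter = 2.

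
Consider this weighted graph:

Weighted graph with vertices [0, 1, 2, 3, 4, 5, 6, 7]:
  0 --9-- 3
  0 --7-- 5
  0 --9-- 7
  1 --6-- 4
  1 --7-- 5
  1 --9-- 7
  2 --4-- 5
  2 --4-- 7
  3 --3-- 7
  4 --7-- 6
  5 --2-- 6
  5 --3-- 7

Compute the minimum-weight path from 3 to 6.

Using Dijkstra's algorithm from vertex 3:
Shortest path: 3 -> 7 -> 5 -> 6
Total weight: 3 + 3 + 2 = 8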